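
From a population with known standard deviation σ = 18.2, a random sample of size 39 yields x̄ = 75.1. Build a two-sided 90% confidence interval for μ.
(70.31, 79.89)

z-interval (σ known):
z* = 1.645 for 90% confidence

Margin of error = z* · σ/√n = 1.645 · 18.2/√39 = 4.79

CI: (75.1 - 4.79, 75.1 + 4.79) = (70.31, 79.89)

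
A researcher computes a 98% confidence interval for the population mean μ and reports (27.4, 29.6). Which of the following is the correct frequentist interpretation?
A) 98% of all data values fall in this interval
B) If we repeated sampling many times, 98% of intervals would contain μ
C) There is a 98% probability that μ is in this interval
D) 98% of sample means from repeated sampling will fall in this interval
B

A) Wrong — a CI is about the parameter μ, not individual data values.
B) Correct — this is the frequentist long-run coverage interpretation.
C) Wrong — μ is fixed; the randomness lives in the interval, not in μ.
D) Wrong — coverage applies to intervals containing μ, not to future x̄ values.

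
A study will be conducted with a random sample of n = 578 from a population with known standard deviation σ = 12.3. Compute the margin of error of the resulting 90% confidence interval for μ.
Margin of error = 0.84

Margin of error = z* · σ/√n
= 1.645 · 12.3/√578
= 1.645 · 12.3/24.0416
= 0.84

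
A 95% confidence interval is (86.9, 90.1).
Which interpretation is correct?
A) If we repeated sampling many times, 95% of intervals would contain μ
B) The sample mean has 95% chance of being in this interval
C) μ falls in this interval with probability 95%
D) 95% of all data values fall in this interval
A

A) Correct — this is the frequentist long-run coverage interpretation.
B) Wrong — x̄ is observed and sits in the interval by construction.
C) Wrong — μ is fixed; the randomness lives in the interval, not in μ.
D) Wrong — a CI is about the parameter μ, not individual data values.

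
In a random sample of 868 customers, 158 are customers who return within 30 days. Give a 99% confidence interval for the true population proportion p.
(0.148, 0.216)

Proportion CI:
p̂ = 158/868 = 0.18203
SE = √(p̂(1-p̂)/n) = √(0.18203 · 0.81797 / 868) = 0.01310

z* = 2.576
Margin = z* · SE = 2.576 · 0.01310 = 0.0337

CI: 0.18203 ± 0.0337 = (0.148, 0.216)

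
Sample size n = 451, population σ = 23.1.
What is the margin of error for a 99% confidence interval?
Margin of error = 2.80

Margin of error = z* · σ/√n
= 2.576 · 23.1/√451
= 2.576 · 23.1/21.2368
= 2.80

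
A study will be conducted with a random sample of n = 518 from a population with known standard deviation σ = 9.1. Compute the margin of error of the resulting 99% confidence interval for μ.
Margin of error = 1.03

Margin of error = z* · σ/√n
= 2.576 · 9.1/√518
= 2.576 · 9.1/22.7596
= 1.03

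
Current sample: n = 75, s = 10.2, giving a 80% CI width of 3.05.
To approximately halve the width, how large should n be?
n ≈ 300

CI width ∝ 1/√n
To reduce width by factor 2, need √n to grow by 2 → need 2² = 4 times as many samples.

Current: n = 75, width = 3.05
New: n = 300, width ≈ 1.51

Width reduced by factor of 3.05/1.51 = 2.02.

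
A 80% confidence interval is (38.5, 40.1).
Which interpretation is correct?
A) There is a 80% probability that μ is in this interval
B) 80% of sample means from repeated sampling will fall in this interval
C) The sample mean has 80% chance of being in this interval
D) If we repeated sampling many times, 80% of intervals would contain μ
D

A) Wrong — μ is fixed; the randomness lives in the interval, not in μ.
B) Wrong — coverage applies to intervals containing μ, not to future x̄ values.
C) Wrong — x̄ is observed and sits in the interval by construction.
D) Correct — this is the frequentist long-run coverage interpretation.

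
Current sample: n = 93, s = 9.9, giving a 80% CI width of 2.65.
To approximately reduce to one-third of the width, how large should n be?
n ≈ 837

CI width ∝ 1/√n
To reduce width by factor 3, need √n to grow by 3 → need 3² = 9 times as many samples.

Current: n = 93, width = 2.65
New: n = 837, width ≈ 0.88

Width reduced by factor of 2.65/0.88 = 3.01.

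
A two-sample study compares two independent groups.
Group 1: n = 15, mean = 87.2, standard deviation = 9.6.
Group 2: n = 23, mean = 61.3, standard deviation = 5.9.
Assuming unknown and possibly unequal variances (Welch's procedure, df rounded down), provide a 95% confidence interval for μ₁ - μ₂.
(20.13, 31.67)

Difference: x̄₁ - x̄₂ = 25.90
SE = √(s₁²/n₁ + s₂²/n₂) = √(9.6²/15 + 5.9²/23) = 2.7672
df = 20.94 → 20 (Welch–Satterthwaite, rounded down)
t* = 2.086

CI: 25.90 ± 2.086 · 2.7672 = 25.90 ± 5.77 = (20.13, 31.67)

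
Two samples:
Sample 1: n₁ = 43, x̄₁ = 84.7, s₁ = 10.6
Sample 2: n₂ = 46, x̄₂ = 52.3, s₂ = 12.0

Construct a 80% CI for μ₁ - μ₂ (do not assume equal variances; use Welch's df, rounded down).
(29.31, 35.49)

Difference: x̄₁ - x̄₂ = 32.40
SE = √(s₁²/n₁ + s₂²/n₂) = √(10.6²/43 + 12.0²/46) = 2.3966
df = 86.73 → 86 (Welch–Satterthwaite, rounded down)
t* = 1.291

CI: 32.40 ± 1.291 · 2.3966 = 32.40 ± 3.09 = (29.31, 35.49)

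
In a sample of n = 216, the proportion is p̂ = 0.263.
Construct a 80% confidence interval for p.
(0.225, 0.301)

Proportion CI:
SE = √(p̂(1-p̂)/n) = √(0.263 · 0.737 / 216) = 0.02996

z* = 1.282
Margin = z* · SE = 1.282 · 0.02996 = 0.0384

CI: 0.263 ± 0.0384 = (0.225, 0.301)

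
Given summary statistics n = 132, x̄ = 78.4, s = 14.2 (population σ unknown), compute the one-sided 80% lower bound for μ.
μ ≥ 77.36

Lower bound (one-sided):
t* = 0.844 (one-sided for 80%)
Lower bound = x̄ - t* · s/√n = 78.4 - 0.844 · 14.2/√132 = 77.36

We are 80% confident that μ ≥ 77.36.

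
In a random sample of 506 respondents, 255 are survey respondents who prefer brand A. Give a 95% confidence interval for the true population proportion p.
(0.460, 0.548)

Proportion CI:
p̂ = 255/506 = 0.50395
SE = √(p̂(1-p̂)/n) = √(0.50395 · 0.49605 / 506) = 0.02223

z* = 1.960
Margin = z* · SE = 1.960 · 0.02223 = 0.0436

CI: 0.50395 ± 0.0436 = (0.460, 0.548)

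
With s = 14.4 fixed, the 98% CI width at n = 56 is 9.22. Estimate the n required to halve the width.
n ≈ 224

CI width ∝ 1/√n
To reduce width by factor 2, need √n to grow by 2 → need 2² = 4 times as many samples.

Current: n = 56, width = 9.22
New: n = 224, width ≈ 4.51

Width reduced by factor of 9.22/4.51 = 2.04.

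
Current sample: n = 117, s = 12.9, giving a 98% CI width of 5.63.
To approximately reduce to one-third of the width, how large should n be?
n ≈ 1053

CI width ∝ 1/√n
To reduce width by factor 3, need √n to grow by 3 → need 3² = 9 times as many samples.

Current: n = 117, width = 5.63
New: n = 1053, width ≈ 1.85

Width reduced by factor of 5.63/1.85 = 3.04.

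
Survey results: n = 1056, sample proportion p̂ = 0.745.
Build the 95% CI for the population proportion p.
(0.719, 0.771)

Proportion CI:
SE = √(p̂(1-p̂)/n) = √(0.745 · 0.255 / 1056) = 0.01341

z* = 1.960
Margin = z* · SE = 1.960 · 0.01341 = 0.0263

CI: 0.745 ± 0.0263 = (0.719, 0.771)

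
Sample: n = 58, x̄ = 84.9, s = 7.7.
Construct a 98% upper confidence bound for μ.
μ ≤ 87.03

Upper bound (one-sided):
t* = 2.102 (one-sided for 98%)
Upper bound = x̄ + t* · s/√n = 84.9 + 2.102 · 7.7/√58 = 87.03

We are 98% confident that μ ≤ 87.03.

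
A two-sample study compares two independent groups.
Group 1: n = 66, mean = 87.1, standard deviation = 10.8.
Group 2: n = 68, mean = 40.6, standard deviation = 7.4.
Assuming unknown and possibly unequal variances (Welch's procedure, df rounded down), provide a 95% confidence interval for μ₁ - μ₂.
(43.32, 49.68)

Difference: x̄₁ - x̄₂ = 46.50
SE = √(s₁²/n₁ + s₂²/n₂) = √(10.8²/66 + 7.4²/68) = 1.6039
df = 114.64 → 114 (Welch–Satterthwaite, rounded down)
t* = 1.981

CI: 46.50 ± 1.981 · 1.6039 = 46.50 ± 3.18 = (43.32, 49.68)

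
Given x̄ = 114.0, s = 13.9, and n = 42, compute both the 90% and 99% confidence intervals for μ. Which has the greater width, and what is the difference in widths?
99% CI is wider by 4.37

df = 41
90% CI: t* = 1.683, (110.39, 117.61), width = 2 · t* · s/√n = 7.22
99% CI: t* = 2.701, (108.21, 119.79), width = 2 · t* · s/√n = 11.59

The 99% CI is wider by 11.59 - 7.22 = 4.37.
Higher confidence requires a wider interval.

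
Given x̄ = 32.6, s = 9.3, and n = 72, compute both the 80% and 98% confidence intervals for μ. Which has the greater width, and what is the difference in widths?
98% CI is wider by 2.38

df = 71
80% CI: t* = 1.294, (31.18, 34.02), width = 2 · t* · s/√n = 2.84
98% CI: t* = 2.380, (29.99, 35.21), width = 2 · t* · s/√n = 5.22

The 98% CI is wider by 5.22 - 2.84 = 2.38.
Higher confidence requires a wider interval.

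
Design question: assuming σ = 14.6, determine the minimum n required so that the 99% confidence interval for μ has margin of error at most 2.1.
n ≥ 321

For margin E ≤ 2.1:
n ≥ (z* · σ / E)²
n ≥ (2.576 · 14.6 / 2.1)²
n ≥ 320.74

Minimum n = 321 (rounding up)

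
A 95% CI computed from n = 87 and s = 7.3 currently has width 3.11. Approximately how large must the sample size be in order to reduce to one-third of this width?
n ≈ 783

CI width ∝ 1/√n
To reduce width by factor 3, need √n to grow by 3 → need 3² = 9 times as many samples.

Current: n = 87, width = 3.11
New: n = 783, width ≈ 1.02

Width reduced by factor of 3.11/1.02 = 3.05.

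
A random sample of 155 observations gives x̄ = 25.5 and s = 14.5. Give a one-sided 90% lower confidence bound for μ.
μ ≥ 24.00

Lower bound (one-sided):
t* = 1.287 (one-sided for 90%)
Lower bound = x̄ - t* · s/√n = 25.5 - 1.287 · 14.5/√155 = 24.00

We are 90% confident that μ ≥ 24.00.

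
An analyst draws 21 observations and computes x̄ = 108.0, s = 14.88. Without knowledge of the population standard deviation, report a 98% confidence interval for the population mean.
(99.79, 116.21)

t-interval (σ unknown):
df = n - 1 = 20
t* = 2.528 for 98% confidence

Margin of error = t* · s/√n = 2.528 · 14.88/√21 = 8.21

CI: (99.79, 116.21)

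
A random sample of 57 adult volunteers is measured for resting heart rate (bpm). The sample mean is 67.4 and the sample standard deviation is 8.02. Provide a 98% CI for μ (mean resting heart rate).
(64.86, 69.94)

t-interval (σ unknown):
df = n - 1 = 56
t* = 2.395 for 98% confidence

Margin of error = t* · s/√n = 2.395 · 8.02/√57 = 2.54

CI: (64.86, 69.94)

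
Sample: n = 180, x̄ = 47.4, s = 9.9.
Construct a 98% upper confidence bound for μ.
μ ≤ 48.93

Upper bound (one-sided):
t* = 2.069 (one-sided for 98%)
Upper bound = x̄ + t* · s/√n = 47.4 + 2.069 · 9.9/√180 = 48.93

We are 98% confident that μ ≤ 48.93.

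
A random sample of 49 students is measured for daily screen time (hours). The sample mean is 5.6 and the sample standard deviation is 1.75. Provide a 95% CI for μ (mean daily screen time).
(5.10, 6.10)

t-interval (σ unknown):
df = n - 1 = 48
t* = 2.011 for 95% confidence

Margin of error = t* · s/√n = 2.011 · 1.75/√49 = 0.50

CI: (5.10, 6.10)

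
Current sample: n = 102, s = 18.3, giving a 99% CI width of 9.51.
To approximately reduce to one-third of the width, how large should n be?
n ≈ 918

CI width ∝ 1/√n
To reduce width by factor 3, need √n to grow by 3 → need 3² = 9 times as many samples.

Current: n = 102, width = 9.51
New: n = 918, width ≈ 3.12

Width reduced by factor of 9.51/3.12 = 3.05.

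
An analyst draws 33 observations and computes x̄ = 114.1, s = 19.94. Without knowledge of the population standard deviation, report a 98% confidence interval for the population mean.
(105.60, 122.60)

t-interval (σ unknown):
df = n - 1 = 32
t* = 2.449 for 98% confidence

Margin of error = t* · s/√n = 2.449 · 19.94/√33 = 8.50

CI: (105.60, 122.60)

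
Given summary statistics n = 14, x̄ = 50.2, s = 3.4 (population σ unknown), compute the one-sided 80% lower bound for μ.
μ ≥ 49.41

Lower bound (one-sided):
t* = 0.870 (one-sided for 80%)
Lower bound = x̄ - t* · s/√n = 50.2 - 0.870 · 3.4/√14 = 49.41

We are 80% confident that μ ≥ 49.41.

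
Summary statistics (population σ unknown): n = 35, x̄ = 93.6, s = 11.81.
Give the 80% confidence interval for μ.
(90.99, 96.21)

t-interval (σ unknown):
df = n - 1 = 34
t* = 1.307 for 80% confidence

Margin of error = t* · s/√n = 1.307 · 11.81/√35 = 2.61

CI: (90.99, 96.21)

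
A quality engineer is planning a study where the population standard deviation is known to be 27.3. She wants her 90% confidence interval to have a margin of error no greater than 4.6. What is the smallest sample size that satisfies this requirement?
n ≥ 96

For margin E ≤ 4.6:
n ≥ (z* · σ / E)²
n ≥ (1.645 · 27.3 / 4.6)²
n ≥ 95.31

Minimum n = 96 (rounding up)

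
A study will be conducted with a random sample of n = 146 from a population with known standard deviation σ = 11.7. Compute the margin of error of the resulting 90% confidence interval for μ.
Margin of error = 1.59

Margin of error = z* · σ/√n
= 1.645 · 11.7/√146
= 1.645 · 11.7/12.0830
= 1.59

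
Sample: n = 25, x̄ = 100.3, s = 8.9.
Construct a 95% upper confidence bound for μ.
μ ≤ 103.35

Upper bound (one-sided):
t* = 1.711 (one-sided for 95%)
Upper bound = x̄ + t* · s/√n = 100.3 + 1.711 · 8.9/√25 = 103.35

We are 95% confident that μ ≤ 103.35.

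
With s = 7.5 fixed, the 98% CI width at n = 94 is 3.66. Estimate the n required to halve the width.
n ≈ 376

CI width ∝ 1/√n
To reduce width by factor 2, need √n to grow by 2 → need 2² = 4 times as many samples.

Current: n = 94, width = 3.66
New: n = 376, width ≈ 1.81

Width reduced by factor of 3.66/1.81 = 2.02.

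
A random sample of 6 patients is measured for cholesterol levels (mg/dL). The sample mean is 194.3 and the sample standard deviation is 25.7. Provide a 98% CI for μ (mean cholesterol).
(158.99, 229.61)

t-interval (σ unknown):
df = n - 1 = 5
t* = 3.365 for 98% confidence

Margin of error = t* · s/√n = 3.365 · 25.7/√6 = 35.31

CI: (158.99, 229.61)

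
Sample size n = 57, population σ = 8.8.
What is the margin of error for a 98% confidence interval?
Margin of error = 2.71

Margin of error = z* · σ/√n
= 2.326 · 8.8/√57
= 2.326 · 8.8/7.5498
= 2.71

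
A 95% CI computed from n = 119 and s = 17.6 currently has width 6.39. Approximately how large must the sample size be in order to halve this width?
n ≈ 476

CI width ∝ 1/√n
To reduce width by factor 2, need √n to grow by 2 → need 2² = 4 times as many samples.

Current: n = 119, width = 6.39
New: n = 476, width ≈ 3.17

Width reduced by factor of 6.39/3.17 = 2.02.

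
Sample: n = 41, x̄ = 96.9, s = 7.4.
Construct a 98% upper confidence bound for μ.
μ ≤ 99.35

Upper bound (one-sided):
t* = 2.123 (one-sided for 98%)
Upper bound = x̄ + t* · s/√n = 96.9 + 2.123 · 7.4/√41 = 99.35

We are 98% confident that μ ≤ 99.35.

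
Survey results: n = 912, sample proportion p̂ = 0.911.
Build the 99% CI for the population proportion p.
(0.887, 0.935)

Proportion CI:
SE = √(p̂(1-p̂)/n) = √(0.911 · 0.089 / 912) = 0.00943

z* = 2.576
Margin = z* · SE = 2.576 · 0.00943 = 0.0243

CI: 0.911 ± 0.0243 = (0.887, 0.935)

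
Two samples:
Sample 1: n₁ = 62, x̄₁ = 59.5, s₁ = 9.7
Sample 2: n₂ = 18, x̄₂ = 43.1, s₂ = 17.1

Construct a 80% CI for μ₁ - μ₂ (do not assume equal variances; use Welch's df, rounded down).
(10.82, 21.98)

Difference: x̄₁ - x̄₂ = 16.40
SE = √(s₁²/n₁ + s₂²/n₂) = √(9.7²/62 + 17.1²/18) = 4.2146
df = 20.28 → 20 (Welch–Satterthwaite, rounded down)
t* = 1.325

CI: 16.40 ± 1.325 · 4.2146 = 16.40 ± 5.58 = (10.82, 21.98)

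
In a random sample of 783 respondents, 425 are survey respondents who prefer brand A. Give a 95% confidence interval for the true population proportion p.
(0.508, 0.578)

Proportion CI:
p̂ = 425/783 = 0.54278
SE = √(p̂(1-p̂)/n) = √(0.54278 · 0.45722 / 783) = 0.01780

z* = 1.960
Margin = z* · SE = 1.960 · 0.01780 = 0.0349

CI: 0.54278 ± 0.0349 = (0.508, 0.578)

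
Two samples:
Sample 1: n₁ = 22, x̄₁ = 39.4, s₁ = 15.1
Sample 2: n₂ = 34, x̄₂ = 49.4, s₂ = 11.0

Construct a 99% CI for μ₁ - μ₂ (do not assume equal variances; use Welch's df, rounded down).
(-20.16, 0.16)

Difference: x̄₁ - x̄₂ = -10.00
SE = √(s₁²/n₁ + s₂²/n₂) = √(15.1²/22 + 11.0²/34) = 3.7313
df = 35.25 → 35 (Welch–Satterthwaite, rounded down)
t* = 2.724

CI: -10.00 ± 2.724 · 3.7313 = -10.00 ± 10.16 = (-20.16, 0.16)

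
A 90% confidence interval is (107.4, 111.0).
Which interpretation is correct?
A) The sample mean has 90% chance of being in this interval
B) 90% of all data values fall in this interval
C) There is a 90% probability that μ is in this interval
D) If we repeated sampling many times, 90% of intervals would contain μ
D

A) Wrong — x̄ is observed and sits in the interval by construction.
B) Wrong — a CI is about the parameter μ, not individual data values.
C) Wrong — μ is fixed; the randomness lives in the interval, not in μ.
D) Correct — this is the frequentist long-run coverage interpretation.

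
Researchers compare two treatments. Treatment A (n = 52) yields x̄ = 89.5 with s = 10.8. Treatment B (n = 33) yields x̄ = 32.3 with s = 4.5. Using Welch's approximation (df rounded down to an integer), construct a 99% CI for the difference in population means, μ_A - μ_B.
(52.73, 61.67)

Difference: x̄₁ - x̄₂ = 57.20
SE = √(s₁²/n₁ + s₂²/n₂) = √(10.8²/52 + 4.5²/33) = 1.6902
df = 73.91 → 73 (Welch–Satterthwaite, rounded down)
t* = 2.645

CI: 57.20 ± 2.645 · 1.6902 = 57.20 ± 4.47 = (52.73, 61.67)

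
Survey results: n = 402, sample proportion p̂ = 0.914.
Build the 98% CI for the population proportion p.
(0.881, 0.947)

Proportion CI:
SE = √(p̂(1-p̂)/n) = √(0.914 · 0.086 / 402) = 0.01398

z* = 2.326
Margin = z* · SE = 2.326 · 0.01398 = 0.0325

CI: 0.914 ± 0.0325 = (0.881, 0.947)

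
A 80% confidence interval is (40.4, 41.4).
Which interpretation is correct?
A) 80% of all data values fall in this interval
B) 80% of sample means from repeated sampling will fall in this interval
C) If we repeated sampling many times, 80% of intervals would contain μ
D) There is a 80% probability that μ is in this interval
C

A) Wrong — a CI is about the parameter μ, not individual data values.
B) Wrong — coverage applies to intervals containing μ, not to future x̄ values.
C) Correct — this is the frequentist long-run coverage interpretation.
D) Wrong — μ is fixed; the randomness lives in the interval, not in μ.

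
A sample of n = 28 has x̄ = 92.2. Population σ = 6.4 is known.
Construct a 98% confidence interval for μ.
(89.39, 95.01)

z-interval (σ known):
z* = 2.326 for 98% confidence

Margin of error = z* · σ/√n = 2.326 · 6.4/√28 = 2.81

CI: (92.2 - 2.81, 92.2 + 2.81) = (89.39, 95.01)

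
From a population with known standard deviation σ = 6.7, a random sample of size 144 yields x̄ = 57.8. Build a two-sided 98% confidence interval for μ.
(56.50, 59.10)

z-interval (σ known):
z* = 2.326 for 98% confidence

Margin of error = z* · σ/√n = 2.326 · 6.7/√144 = 1.30

CI: (57.8 - 1.30, 57.8 + 1.30) = (56.50, 59.10)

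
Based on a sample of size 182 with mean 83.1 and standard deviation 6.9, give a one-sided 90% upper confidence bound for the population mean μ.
μ ≤ 83.76

Upper bound (one-sided):
t* = 1.286 (one-sided for 90%)
Upper bound = x̄ + t* · s/√n = 83.1 + 1.286 · 6.9/√182 = 83.76

We are 90% confident that μ ≤ 83.76.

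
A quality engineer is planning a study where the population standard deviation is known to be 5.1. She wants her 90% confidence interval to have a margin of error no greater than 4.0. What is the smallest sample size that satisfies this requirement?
n ≥ 5

For margin E ≤ 4.0:
n ≥ (z* · σ / E)²
n ≥ (1.645 · 5.1 / 4.0)²
n ≥ 4.40

Minimum n = 5 (rounding up)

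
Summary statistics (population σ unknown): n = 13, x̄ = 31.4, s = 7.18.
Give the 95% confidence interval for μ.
(27.06, 35.74)

t-interval (σ unknown):
df = n - 1 = 12
t* = 2.179 for 95% confidence

Margin of error = t* · s/√n = 2.179 · 7.18/√13 = 4.34

CI: (27.06, 35.74)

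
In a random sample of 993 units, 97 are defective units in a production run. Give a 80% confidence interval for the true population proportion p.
(0.086, 0.110)

Proportion CI:
p̂ = 97/993 = 0.09768
SE = √(p̂(1-p̂)/n) = √(0.09768 · 0.90232 / 993) = 0.00942

z* = 1.282
Margin = z* · SE = 1.282 · 0.00942 = 0.0121

CI: 0.09768 ± 0.0121 = (0.086, 0.110)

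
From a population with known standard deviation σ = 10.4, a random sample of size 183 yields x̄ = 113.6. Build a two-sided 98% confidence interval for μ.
(111.81, 115.39)

z-interval (σ known):
z* = 2.326 for 98% confidence

Margin of error = z* · σ/√n = 2.326 · 10.4/√183 = 1.79

CI: (113.6 - 1.79, 113.6 + 1.79) = (111.81, 115.39)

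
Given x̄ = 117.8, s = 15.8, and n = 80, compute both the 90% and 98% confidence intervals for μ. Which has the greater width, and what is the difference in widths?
98% CI is wider by 2.51

df = 79
90% CI: t* = 1.664, (114.86, 120.74), width = 2 · t* · s/√n = 5.88
98% CI: t* = 2.374, (113.61, 121.99), width = 2 · t* · s/√n = 8.39

The 98% CI is wider by 8.39 - 5.88 = 2.51.
Higher confidence requires a wider interval.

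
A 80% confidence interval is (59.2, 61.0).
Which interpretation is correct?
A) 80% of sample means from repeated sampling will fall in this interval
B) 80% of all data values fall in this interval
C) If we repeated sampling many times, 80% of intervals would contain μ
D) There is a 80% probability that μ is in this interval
C

A) Wrong — coverage applies to intervals containing μ, not to future x̄ values.
B) Wrong — a CI is about the parameter μ, not individual data values.
C) Correct — this is the frequentist long-run coverage interpretation.
D) Wrong — μ is fixed; the randomness lives in the interval, not in μ.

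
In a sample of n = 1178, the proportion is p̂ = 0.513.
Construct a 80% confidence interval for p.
(0.494, 0.532)

Proportion CI:
SE = √(p̂(1-p̂)/n) = √(0.513 · 0.487 / 1178) = 0.01456

z* = 1.282
Margin = z* · SE = 1.282 · 0.01456 = 0.0187

CI: 0.513 ± 0.0187 = (0.494, 0.532)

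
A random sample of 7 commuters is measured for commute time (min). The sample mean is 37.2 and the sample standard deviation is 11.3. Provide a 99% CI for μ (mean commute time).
(21.37, 53.03)

t-interval (σ unknown):
df = n - 1 = 6
t* = 3.707 for 99% confidence

Margin of error = t* · s/√n = 3.707 · 11.3/√7 = 15.83

CI: (21.37, 53.03)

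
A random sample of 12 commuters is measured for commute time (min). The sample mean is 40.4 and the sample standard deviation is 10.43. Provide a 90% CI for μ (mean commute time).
(34.99, 45.81)

t-interval (σ unknown):
df = n - 1 = 11
t* = 1.796 for 90% confidence

Margin of error = t* · s/√n = 1.796 · 10.43/√12 = 5.41

CI: (34.99, 45.81)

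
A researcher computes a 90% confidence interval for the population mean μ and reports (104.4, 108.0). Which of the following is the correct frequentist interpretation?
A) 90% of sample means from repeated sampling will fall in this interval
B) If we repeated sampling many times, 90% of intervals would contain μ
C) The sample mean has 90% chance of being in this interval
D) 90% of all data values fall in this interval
B

A) Wrong — coverage applies to intervals containing μ, not to future x̄ values.
B) Correct — this is the frequentist long-run coverage interpretation.
C) Wrong — x̄ is observed and sits in the interval by construction.
D) Wrong — a CI is about the parameter μ, not individual data values.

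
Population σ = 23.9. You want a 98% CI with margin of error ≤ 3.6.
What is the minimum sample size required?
n ≥ 239

For margin E ≤ 3.6:
n ≥ (z* · σ / E)²
n ≥ (2.326 · 23.9 / 3.6)²
n ≥ 238.46

Minimum n = 239 (rounding up)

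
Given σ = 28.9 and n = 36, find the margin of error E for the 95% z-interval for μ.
Margin of error = 9.44

Margin of error = z* · σ/√n
= 1.960 · 28.9/√36
= 1.960 · 28.9/6.0000
= 9.44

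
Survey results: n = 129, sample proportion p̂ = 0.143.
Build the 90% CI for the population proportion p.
(0.092, 0.194)

Proportion CI:
SE = √(p̂(1-p̂)/n) = √(0.143 · 0.857 / 129) = 0.03082

z* = 1.645
Margin = z* · SE = 1.645 · 0.03082 = 0.0507

CI: 0.143 ± 0.0507 = (0.092, 0.194)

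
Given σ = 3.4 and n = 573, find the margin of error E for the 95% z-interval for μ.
Margin of error = 0.28

Margin of error = z* · σ/√n
= 1.960 · 3.4/√573
= 1.960 · 3.4/23.9374
= 0.28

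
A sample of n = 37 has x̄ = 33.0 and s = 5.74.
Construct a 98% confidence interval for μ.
(30.70, 35.30)

t-interval (σ unknown):
df = n - 1 = 36
t* = 2.434 for 98% confidence

Margin of error = t* · s/√n = 2.434 · 5.74/√37 = 2.30

CI: (30.70, 35.30)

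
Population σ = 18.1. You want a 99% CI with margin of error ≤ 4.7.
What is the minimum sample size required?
n ≥ 99

For margin E ≤ 4.7:
n ≥ (z* · σ / E)²
n ≥ (2.576 · 18.1 / 4.7)²
n ≥ 98.41

Minimum n = 99 (rounding up)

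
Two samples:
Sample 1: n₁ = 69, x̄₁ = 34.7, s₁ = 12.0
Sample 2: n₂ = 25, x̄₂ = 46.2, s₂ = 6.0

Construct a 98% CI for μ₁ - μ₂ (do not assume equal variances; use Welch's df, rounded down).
(-15.96, -7.04)

Difference: x̄₁ - x̄₂ = -11.50
SE = √(s₁²/n₁ + s₂²/n₂) = √(12.0²/69 + 6.0²/25) = 1.8780
df = 82.68 → 82 (Welch–Satterthwaite, rounded down)
t* = 2.373

CI: -11.50 ± 2.373 · 1.8780 = -11.50 ± 4.46 = (-15.96, -7.04)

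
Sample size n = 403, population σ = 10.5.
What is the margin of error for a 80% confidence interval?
Margin of error = 0.67

Margin of error = z* · σ/√n
= 1.282 · 10.5/√403
= 1.282 · 10.5/20.0749
= 0.67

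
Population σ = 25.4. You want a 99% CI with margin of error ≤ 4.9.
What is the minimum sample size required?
n ≥ 179

For margin E ≤ 4.9:
n ≥ (z* · σ / E)²
n ≥ (2.576 · 25.4 / 4.9)²
n ≥ 178.31

Minimum n = 179 (rounding up)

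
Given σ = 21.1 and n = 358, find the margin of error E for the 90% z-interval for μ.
Margin of error = 1.83

Margin of error = z* · σ/√n
= 1.645 · 21.1/√358
= 1.645 · 21.1/18.9209
= 1.83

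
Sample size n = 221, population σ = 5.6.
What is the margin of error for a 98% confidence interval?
Margin of error = 0.88

Margin of error = z* · σ/√n
= 2.326 · 5.6/√221
= 2.326 · 5.6/14.8661
= 0.88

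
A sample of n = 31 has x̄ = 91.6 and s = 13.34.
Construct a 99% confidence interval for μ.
(85.01, 98.19)

t-interval (σ unknown):
df = n - 1 = 30
t* = 2.750 for 99% confidence

Margin of error = t* · s/√n = 2.750 · 13.34/√31 = 6.59

CI: (85.01, 98.19)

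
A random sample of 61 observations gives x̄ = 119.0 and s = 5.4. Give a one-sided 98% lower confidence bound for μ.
μ ≥ 117.55

Lower bound (one-sided):
t* = 2.099 (one-sided for 98%)
Lower bound = x̄ - t* · s/√n = 119.0 - 2.099 · 5.4/√61 = 117.55

We are 98% confident that μ ≥ 117.55.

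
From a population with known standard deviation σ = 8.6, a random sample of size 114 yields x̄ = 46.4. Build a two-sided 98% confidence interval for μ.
(44.53, 48.27)

z-interval (σ known):
z* = 2.326 for 98% confidence

Margin of error = z* · σ/√n = 2.326 · 8.6/√114 = 1.87

CI: (46.4 - 1.87, 46.4 + 1.87) = (44.53, 48.27)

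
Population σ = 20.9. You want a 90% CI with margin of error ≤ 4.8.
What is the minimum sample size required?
n ≥ 52

For margin E ≤ 4.8:
n ≥ (z* · σ / E)²
n ≥ (1.645 · 20.9 / 4.8)²
n ≥ 51.30

Minimum n = 52 (rounding up)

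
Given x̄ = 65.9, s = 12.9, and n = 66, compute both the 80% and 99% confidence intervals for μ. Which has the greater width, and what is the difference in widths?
99% CI is wider by 4.32

df = 65
80% CI: t* = 1.295, (63.84, 67.96), width = 2 · t* · s/√n = 4.11
99% CI: t* = 2.654, (61.69, 70.11), width = 2 · t* · s/√n = 8.43

The 99% CI is wider by 8.43 - 4.11 = 4.32.
Higher confidence requires a wider interval.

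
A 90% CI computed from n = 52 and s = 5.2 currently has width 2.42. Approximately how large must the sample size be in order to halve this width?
n ≈ 208

CI width ∝ 1/√n
To reduce width by factor 2, need √n to grow by 2 → need 2² = 4 times as many samples.

Current: n = 52, width = 2.42
New: n = 208, width ≈ 1.19

Width reduced by factor of 2.42/1.19 = 2.03.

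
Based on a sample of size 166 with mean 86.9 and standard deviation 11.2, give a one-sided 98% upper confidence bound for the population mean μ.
μ ≤ 88.70

Upper bound (one-sided):
t* = 2.070 (one-sided for 98%)
Upper bound = x̄ + t* · s/√n = 86.9 + 2.070 · 11.2/√166 = 88.70

We are 98% confident that μ ≤ 88.70.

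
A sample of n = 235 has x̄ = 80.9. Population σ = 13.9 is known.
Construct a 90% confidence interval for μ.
(79.41, 82.39)

z-interval (σ known):
z* = 1.645 for 90% confidence

Margin of error = z* · σ/√n = 1.645 · 13.9/√235 = 1.49

CI: (80.9 - 1.49, 80.9 + 1.49) = (79.41, 82.39)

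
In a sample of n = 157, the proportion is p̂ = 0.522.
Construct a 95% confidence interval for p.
(0.444, 0.600)

Proportion CI:
SE = √(p̂(1-p̂)/n) = √(0.522 · 0.478 / 157) = 0.03987

z* = 1.960
Margin = z* · SE = 1.960 · 0.03987 = 0.0781

CI: 0.522 ± 0.0781 = (0.444, 0.600)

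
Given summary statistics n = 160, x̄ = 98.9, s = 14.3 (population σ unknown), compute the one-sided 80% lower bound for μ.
μ ≥ 97.95

Lower bound (one-sided):
t* = 0.844 (one-sided for 80%)
Lower bound = x̄ - t* · s/√n = 98.9 - 0.844 · 14.3/√160 = 97.95

We are 80% confident that μ ≥ 97.95.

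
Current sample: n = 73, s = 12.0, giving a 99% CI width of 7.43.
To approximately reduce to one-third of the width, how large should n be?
n ≈ 657

CI width ∝ 1/√n
To reduce width by factor 3, need √n to grow by 3 → need 3² = 9 times as many samples.

Current: n = 73, width = 7.43
New: n = 657, width ≈ 2.42

Width reduced by factor of 7.43/2.42 = 3.07.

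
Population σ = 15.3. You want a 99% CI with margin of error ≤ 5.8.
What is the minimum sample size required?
n ≥ 47

For margin E ≤ 5.8:
n ≥ (z* · σ / E)²
n ≥ (2.576 · 15.3 / 5.8)²
n ≥ 46.18

Minimum n = 47 (rounding up)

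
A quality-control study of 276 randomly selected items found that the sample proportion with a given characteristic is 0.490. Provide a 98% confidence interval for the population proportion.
(0.420, 0.560)

Proportion CI:
SE = √(p̂(1-p̂)/n) = √(0.490 · 0.510 / 276) = 0.03009

z* = 2.326
Margin = z* · SE = 2.326 · 0.03009 = 0.0700

CI: 0.490 ± 0.0700 = (0.420, 0.560)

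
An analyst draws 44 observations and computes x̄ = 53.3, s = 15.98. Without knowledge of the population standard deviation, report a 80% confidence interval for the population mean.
(50.16, 56.44)

t-interval (σ unknown):
df = n - 1 = 43
t* = 1.302 for 80% confidence

Margin of error = t* · s/√n = 1.302 · 15.98/√44 = 3.14

CI: (50.16, 56.44)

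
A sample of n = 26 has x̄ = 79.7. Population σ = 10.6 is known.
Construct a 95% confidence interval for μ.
(75.63, 83.77)

z-interval (σ known):
z* = 1.960 for 95% confidence

Margin of error = z* · σ/√n = 1.960 · 10.6/√26 = 4.07

CI: (79.7 - 4.07, 79.7 + 4.07) = (75.63, 83.77)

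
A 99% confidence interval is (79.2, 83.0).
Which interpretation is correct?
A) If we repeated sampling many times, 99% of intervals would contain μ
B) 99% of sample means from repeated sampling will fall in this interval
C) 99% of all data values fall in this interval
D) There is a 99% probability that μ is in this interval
A

A) Correct — this is the frequentist long-run coverage interpretation.
B) Wrong — coverage applies to intervals containing μ, not to future x̄ values.
C) Wrong — a CI is about the parameter μ, not individual data values.
D) Wrong — μ is fixed; the randomness lives in the interval, not in μ.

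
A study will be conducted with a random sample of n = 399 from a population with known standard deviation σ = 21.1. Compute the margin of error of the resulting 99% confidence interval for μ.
Margin of error = 2.72

Margin of error = z* · σ/√n
= 2.576 · 21.1/√399
= 2.576 · 21.1/19.9750
= 2.72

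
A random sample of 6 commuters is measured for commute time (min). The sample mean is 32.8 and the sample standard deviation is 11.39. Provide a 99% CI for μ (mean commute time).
(14.05, 51.55)

t-interval (σ unknown):
df = n - 1 = 5
t* = 4.032 for 99% confidence

Margin of error = t* · s/√n = 4.032 · 11.39/√6 = 18.75

CI: (14.05, 51.55)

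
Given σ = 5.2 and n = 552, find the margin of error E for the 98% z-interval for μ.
Margin of error = 0.51

Margin of error = z* · σ/√n
= 2.326 · 5.2/√552
= 2.326 · 5.2/23.4947
= 0.51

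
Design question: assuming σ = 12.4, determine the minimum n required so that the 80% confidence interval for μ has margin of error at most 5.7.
n ≥ 8

For margin E ≤ 5.7:
n ≥ (z* · σ / E)²
n ≥ (1.282 · 12.4 / 5.7)²
n ≥ 7.78

Minimum n = 8 (rounding up)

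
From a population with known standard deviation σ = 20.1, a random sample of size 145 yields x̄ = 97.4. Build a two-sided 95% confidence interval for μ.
(94.13, 100.67)

z-interval (σ known):
z* = 1.960 for 95% confidence

Margin of error = z* · σ/√n = 1.960 · 20.1/√145 = 3.27

CI: (97.4 - 3.27, 97.4 + 3.27) = (94.13, 100.67)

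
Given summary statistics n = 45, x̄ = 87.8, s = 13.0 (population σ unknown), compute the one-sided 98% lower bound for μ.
μ ≥ 83.70

Lower bound (one-sided):
t* = 2.116 (one-sided for 98%)
Lower bound = x̄ - t* · s/√n = 87.8 - 2.116 · 13.0/√45 = 83.70

We are 98% confident that μ ≥ 83.70.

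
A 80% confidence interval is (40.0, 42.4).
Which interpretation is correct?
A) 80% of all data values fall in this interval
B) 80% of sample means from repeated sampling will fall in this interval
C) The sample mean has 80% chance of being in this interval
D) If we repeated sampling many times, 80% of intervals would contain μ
D

A) Wrong — a CI is about the parameter μ, not individual data values.
B) Wrong — coverage applies to intervals containing μ, not to future x̄ values.
C) Wrong — x̄ is observed and sits in the interval by construction.
D) Correct — this is the frequentist long-run coverage interpretation.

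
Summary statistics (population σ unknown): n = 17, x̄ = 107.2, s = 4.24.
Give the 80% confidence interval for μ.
(105.83, 108.57)

t-interval (σ unknown):
df = n - 1 = 16
t* = 1.337 for 80% confidence

Margin of error = t* · s/√n = 1.337 · 4.24/√17 = 1.37

CI: (105.83, 108.57)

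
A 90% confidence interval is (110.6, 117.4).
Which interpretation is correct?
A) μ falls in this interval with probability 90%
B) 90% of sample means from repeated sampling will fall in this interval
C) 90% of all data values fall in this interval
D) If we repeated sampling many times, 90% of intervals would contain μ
D

A) Wrong — μ is fixed; the randomness lives in the interval, not in μ.
B) Wrong — coverage applies to intervals containing μ, not to future x̄ values.
C) Wrong — a CI is about the parameter μ, not individual data values.
D) Correct — this is the frequentist long-run coverage interpretation.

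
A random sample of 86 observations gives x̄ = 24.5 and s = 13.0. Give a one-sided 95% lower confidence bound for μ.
μ ≥ 22.17

Lower bound (one-sided):
t* = 1.663 (one-sided for 95%)
Lower bound = x̄ - t* · s/√n = 24.5 - 1.663 · 13.0/√86 = 22.17

We are 95% confident that μ ≥ 22.17.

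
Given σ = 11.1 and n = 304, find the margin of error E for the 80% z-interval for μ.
Margin of error = 0.82

Margin of error = z* · σ/√n
= 1.282 · 11.1/√304
= 1.282 · 11.1/17.4356
= 0.82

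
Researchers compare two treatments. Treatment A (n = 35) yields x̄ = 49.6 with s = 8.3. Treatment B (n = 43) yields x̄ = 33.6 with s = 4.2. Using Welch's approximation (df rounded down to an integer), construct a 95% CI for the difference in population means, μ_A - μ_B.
(12.90, 19.10)

Difference: x̄₁ - x̄₂ = 16.00
SE = √(s₁²/n₁ + s₂²/n₂) = √(8.3²/35 + 4.2²/43) = 1.5422
df = 47.96 → 47 (Welch–Satterthwaite, rounded down)
t* = 2.012

CI: 16.00 ± 2.012 · 1.5422 = 16.00 ± 3.10 = (12.90, 19.10)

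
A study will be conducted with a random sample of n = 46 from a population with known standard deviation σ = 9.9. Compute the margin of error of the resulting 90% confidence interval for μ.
Margin of error = 2.40

Margin of error = z* · σ/√n
= 1.645 · 9.9/√46
= 1.645 · 9.9/6.7823
= 2.40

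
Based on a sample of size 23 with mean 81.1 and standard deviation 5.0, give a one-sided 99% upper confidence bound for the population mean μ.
μ ≤ 83.71

Upper bound (one-sided):
t* = 2.508 (one-sided for 99%)
Upper bound = x̄ + t* · s/√n = 81.1 + 2.508 · 5.0/√23 = 83.71

We are 99% confident that μ ≤ 83.71.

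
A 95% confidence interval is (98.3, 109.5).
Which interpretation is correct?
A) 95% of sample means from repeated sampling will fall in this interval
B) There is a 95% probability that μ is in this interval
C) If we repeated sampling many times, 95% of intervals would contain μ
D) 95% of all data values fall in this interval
C

A) Wrong — coverage applies to intervals containing μ, not to future x̄ values.
B) Wrong — μ is fixed; the randomness lives in the interval, not in μ.
C) Correct — this is the frequentist long-run coverage interpretation.
D) Wrong — a CI is about the parameter μ, not individual data values.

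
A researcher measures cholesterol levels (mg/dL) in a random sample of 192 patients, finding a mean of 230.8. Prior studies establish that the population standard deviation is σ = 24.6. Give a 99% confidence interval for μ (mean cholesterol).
(226.23, 235.37)

z-interval (σ known):
z* = 2.576 for 99% confidence

Margin of error = z* · σ/√n = 2.576 · 24.6/√192 = 4.57

CI: (230.8 - 4.57, 230.8 + 4.57) = (226.23, 235.37)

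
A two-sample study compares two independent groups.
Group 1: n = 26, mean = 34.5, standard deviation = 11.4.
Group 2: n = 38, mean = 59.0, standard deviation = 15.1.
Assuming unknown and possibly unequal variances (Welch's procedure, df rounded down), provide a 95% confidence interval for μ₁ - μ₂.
(-31.13, -17.87)

Difference: x̄₁ - x̄₂ = -24.50
SE = √(s₁²/n₁ + s₂²/n₂) = √(11.4²/26 + 15.1²/38) = 3.3164
df = 61.33 → 61 (Welch–Satterthwaite, rounded down)
t* = 2.000

CI: -24.50 ± 2.000 · 3.3164 = -24.50 ± 6.63 = (-31.13, -17.87)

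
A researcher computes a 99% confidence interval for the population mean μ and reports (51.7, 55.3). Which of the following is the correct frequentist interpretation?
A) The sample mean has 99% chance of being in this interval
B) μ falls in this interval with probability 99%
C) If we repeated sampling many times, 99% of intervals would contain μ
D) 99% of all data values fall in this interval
C

A) Wrong — x̄ is observed and sits in the interval by construction.
B) Wrong — μ is fixed; the randomness lives in the interval, not in μ.
C) Correct — this is the frequentist long-run coverage interpretation.
D) Wrong — a CI is about the parameter μ, not individual data values.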